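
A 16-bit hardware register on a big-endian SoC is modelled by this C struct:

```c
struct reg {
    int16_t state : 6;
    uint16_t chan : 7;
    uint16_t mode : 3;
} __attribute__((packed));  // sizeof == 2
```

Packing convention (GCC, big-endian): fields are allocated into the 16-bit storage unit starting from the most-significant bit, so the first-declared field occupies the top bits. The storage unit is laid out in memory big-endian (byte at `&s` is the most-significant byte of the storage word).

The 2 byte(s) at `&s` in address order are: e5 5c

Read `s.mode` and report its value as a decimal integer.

[0]=0xe5 [1]=0x5c (big-endian) → word 0xe55c
state [10+:6] = (word>>10) & 0x3f = 57
chan [3+:7] = (word>>3) & 0x7f = 43
mode [0+:3] = (word>>0) & 0x7 = 4  ←

4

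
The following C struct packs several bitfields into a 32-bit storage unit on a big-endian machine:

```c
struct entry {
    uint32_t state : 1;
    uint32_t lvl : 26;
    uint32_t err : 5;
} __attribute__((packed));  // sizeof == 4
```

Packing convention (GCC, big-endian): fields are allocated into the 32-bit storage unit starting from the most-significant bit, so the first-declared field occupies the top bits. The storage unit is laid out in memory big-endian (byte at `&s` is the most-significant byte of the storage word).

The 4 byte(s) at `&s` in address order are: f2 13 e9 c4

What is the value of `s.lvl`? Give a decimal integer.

59809614

[0]=0xf2 [1]=0x13 [2]=0xe9 [3]=0xc4 (big-endian) → word 0xf213e9c4
state:1 @ bit 31 → (0xf213e9c4>>31)&0x1 = 0x1
lvl:26 @ bit 5 → (0xf213e9c4>>5)&0x3ffffff = 0x3909f4e  ←
err:5 @ bit 0 → (0xf213e9c4>>0)&0x1f = 0x4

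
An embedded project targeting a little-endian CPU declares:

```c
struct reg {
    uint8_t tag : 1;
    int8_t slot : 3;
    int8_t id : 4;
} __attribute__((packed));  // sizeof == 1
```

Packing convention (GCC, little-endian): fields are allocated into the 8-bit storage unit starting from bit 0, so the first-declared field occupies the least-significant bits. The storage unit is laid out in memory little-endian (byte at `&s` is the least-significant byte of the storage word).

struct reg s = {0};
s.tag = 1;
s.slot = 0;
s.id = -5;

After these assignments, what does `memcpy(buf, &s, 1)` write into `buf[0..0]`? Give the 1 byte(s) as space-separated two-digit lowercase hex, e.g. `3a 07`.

b1

tag (1b) val=1 bits=0x1 at bit 0: 0x01
slot (3b) val=0 bits=0x0 at bit 1: 0x01
id (4b) val=-5 bits=0xb at bit 4: 0xb1
word = 0xb1 → little-endian bytes:
  [0]=0xb1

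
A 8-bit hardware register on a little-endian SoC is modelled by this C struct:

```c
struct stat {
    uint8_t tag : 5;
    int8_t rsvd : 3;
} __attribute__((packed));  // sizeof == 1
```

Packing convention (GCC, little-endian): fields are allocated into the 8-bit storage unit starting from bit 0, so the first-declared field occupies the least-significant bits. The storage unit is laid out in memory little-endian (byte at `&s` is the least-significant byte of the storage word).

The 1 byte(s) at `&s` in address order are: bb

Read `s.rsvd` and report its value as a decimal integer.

[0]=0xbb (little-endian) → word 0xbb
tag [0+:5] = (word>>0) & 0x1f = 27
rsvd [5+:3] = (word>>5) & 0x7 = 5  ←
rsvd signed 3b, MSB=1: 5 - 8 = -3

-3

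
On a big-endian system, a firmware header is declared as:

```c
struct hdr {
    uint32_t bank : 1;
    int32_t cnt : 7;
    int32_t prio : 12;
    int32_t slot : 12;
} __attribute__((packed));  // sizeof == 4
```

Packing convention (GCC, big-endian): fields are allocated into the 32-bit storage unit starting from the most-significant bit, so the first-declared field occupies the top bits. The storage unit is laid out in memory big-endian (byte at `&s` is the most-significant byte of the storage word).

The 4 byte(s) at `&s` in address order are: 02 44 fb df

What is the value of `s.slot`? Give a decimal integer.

-1057

[0]=0x02 [1]=0x44 [2]=0xfb [3]=0xdf (big-endian) → word 0x0244fbdf
bank:1 @ bit 31 → (0x0244fbdf>>31)&0x1 = 0x0
cnt:7 @ bit 24 → (0x0244fbdf>>24)&0x7f = 0x2
prio:12 @ bit 12 → (0x0244fbdf>>12)&0xfff = 0x44f
slot:12 @ bit 0 → (0x0244fbdf>>0)&0xfff = 0xbdf  ←
slot signed 12b, MSB=1: 3039 - 4096 = -1057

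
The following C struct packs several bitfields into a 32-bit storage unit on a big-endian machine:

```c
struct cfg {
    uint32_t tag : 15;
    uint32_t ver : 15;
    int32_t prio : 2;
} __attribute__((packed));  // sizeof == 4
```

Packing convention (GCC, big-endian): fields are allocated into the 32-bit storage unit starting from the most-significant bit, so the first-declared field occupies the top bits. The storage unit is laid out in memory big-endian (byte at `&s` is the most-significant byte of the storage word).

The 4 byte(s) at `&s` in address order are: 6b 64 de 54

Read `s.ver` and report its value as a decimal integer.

[0]=0x6b [1]=0x64 [2]=0xde [3]=0x54 (big-endian) → word 0x6b64de54
tag:15 @ bit 17 → (0x6b64de54>>17)&0x7fff = 0x35b2
ver:15 @ bit 2 → (0x6b64de54>>2)&0x7fff = 0x3795  ←
prio:2 @ bit 0 → (0x6b64de54>>0)&0x3 = 0x0

14229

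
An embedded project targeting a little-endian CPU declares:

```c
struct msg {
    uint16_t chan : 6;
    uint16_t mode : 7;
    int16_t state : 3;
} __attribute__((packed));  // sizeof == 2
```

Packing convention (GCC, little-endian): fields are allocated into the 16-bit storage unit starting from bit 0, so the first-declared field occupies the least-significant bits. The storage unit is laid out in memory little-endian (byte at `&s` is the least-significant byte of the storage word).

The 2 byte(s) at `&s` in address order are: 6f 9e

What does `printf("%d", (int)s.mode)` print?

121

[0]=0x6f [1]=0x9e (little-endian) → word 0x9e6f
chan [0+:6] = (word>>0) & 0x3f = 47
mode [6+:7] = (word>>6) & 0x7f = 121  ←
state [13+:3] = (word>>13) & 0x7 = 4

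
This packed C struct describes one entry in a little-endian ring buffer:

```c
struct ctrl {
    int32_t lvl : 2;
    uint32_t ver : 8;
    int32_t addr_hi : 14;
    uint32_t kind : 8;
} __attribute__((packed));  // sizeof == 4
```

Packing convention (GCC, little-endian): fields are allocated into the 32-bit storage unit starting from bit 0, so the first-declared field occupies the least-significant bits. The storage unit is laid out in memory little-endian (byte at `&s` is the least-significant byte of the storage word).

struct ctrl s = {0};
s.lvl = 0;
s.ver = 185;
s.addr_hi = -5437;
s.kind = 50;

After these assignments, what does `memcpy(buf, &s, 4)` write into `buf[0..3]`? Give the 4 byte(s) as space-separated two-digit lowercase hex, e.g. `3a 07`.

[0+:2] lvl=0 & 0x3 = 0x0; word=0x00000000
[2+:8] ver=185 & 0xff = 0xb9; word=0x000002e4
[10+:14] addr_hi=-5437 & 0x3fff = 0x2ac3; word=0x00ab0ee4
[24+:8] kind=50 & 0xff = 0x32; word=0x32ab0ee4
word = 0x32ab0ee4 → little-endian bytes:
  [0]=0xe4  [1]=0x0e  [2]=0xab  [3]=0x32

e4 0e ab 32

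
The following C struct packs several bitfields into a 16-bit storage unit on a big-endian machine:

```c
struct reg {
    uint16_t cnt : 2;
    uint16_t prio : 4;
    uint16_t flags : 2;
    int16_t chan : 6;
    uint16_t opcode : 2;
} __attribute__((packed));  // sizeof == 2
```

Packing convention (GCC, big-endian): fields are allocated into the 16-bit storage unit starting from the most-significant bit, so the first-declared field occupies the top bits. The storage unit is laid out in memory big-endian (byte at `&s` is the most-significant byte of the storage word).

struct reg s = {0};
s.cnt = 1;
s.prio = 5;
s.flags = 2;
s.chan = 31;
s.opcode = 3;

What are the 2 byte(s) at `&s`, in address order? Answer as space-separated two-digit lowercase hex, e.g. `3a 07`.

cnt:2 = 1 → 0x1 << 14 → word 0x4000
prio:4 = 5 → 0x5 << 10 → word 0x5400
flags:2 = 2 → 0x2 << 8 → word 0x5600
chan:6 = 31 → 0x1f << 2 → word 0x567c
opcode:2 = 3 → 0x3 << 0 → word 0x567f
word = 0x567f → big-endian bytes:
  [0]=0x56  [1]=0x7f

56 7f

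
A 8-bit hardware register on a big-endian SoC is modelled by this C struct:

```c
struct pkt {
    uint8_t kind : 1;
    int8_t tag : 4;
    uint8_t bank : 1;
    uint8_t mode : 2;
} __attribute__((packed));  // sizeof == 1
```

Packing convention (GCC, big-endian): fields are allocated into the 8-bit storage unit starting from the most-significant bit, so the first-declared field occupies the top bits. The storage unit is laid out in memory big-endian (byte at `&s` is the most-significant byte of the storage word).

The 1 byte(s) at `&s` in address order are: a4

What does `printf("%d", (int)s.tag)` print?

[0]=0xa4 (big-endian) → word 0xa4
kind:1 @ bit 7 → (0xa4>>7)&0x1 = 0x1
tag:4 @ bit 3 → (0xa4>>3)&0xf = 0x4  ←
bank:1 @ bit 2 → (0xa4>>2)&0x1 = 0x1
mode:2 @ bit 0 → (0xa4>>0)&0x3 = 0x0
tag signed 4b, MSB=0: value = 4

4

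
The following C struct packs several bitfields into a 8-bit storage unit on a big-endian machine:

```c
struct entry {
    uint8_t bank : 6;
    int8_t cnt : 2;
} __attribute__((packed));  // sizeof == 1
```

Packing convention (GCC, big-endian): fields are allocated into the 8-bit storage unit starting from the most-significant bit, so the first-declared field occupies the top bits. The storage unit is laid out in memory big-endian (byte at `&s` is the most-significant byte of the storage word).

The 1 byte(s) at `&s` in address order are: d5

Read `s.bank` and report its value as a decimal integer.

[0]=0xd5 (big-endian) → word 0xd5
bank [2+:6] = (word>>2) & 0x3f = 53  ←
cnt [0+:2] = (word>>0) & 0x3 = 1

53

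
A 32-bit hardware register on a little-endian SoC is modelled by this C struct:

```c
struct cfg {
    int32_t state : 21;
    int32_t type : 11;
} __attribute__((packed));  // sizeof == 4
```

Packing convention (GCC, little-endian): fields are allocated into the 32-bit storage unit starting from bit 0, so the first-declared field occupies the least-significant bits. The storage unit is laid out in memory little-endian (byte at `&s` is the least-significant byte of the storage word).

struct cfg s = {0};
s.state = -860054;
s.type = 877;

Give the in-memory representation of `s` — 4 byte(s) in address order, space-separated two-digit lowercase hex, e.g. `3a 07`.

6a e0 b2 6d

state (21b) val=-860054 bits=0x12e06a at bit 0: 0x0012e06a
type (11b) val=877 bits=0x36d at bit 21: 0x6db2e06a
word = 0x6db2e06a → little-endian bytes:
  [0]=0x6a  [1]=0xe0  [2]=0xb2  [3]=0x6d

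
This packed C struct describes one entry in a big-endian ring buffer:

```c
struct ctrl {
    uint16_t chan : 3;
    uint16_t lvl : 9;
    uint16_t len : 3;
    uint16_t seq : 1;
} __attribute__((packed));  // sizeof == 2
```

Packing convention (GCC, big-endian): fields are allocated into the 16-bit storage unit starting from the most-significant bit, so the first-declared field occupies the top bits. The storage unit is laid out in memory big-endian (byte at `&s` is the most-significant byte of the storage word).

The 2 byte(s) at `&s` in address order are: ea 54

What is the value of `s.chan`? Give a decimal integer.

[0]=0xea [1]=0x54 (big-endian) → word 0xea54
chan:3 @ bit 13 → (0xea54>>13)&0x7 = 0x7  ←
lvl:9 @ bit 4 → (0xea54>>4)&0x1ff = 0xa5
len:3 @ bit 1 → (0xea54>>1)&0x7 = 0x2
seq:1 @ bit 0 → (0xea54>>0)&0x1 = 0x0

7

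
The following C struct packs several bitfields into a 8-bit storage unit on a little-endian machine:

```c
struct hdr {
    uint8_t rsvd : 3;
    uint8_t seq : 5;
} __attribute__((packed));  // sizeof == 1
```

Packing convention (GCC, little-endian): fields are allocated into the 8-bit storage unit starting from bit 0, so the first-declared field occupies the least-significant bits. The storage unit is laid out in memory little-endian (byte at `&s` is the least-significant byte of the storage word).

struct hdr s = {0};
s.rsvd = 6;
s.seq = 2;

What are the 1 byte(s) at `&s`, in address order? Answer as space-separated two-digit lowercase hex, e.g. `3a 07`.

16

[0+:3] rsvd=6 & 0x7 = 0x6; word=0x06
[3+:5] seq=2 & 0x1f = 0x2; word=0x16
word = 0x16 → little-endian bytes:
  [0]=0x16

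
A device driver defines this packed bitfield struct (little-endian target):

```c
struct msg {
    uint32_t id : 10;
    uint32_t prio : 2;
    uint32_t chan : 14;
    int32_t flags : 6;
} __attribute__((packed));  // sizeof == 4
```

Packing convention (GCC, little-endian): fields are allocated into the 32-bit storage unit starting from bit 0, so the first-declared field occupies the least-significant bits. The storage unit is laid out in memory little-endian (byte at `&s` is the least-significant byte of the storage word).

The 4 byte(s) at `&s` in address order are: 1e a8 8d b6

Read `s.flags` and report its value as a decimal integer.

-19

[0]=0x1e [1]=0xa8 [2]=0x8d [3]=0xb6 (little-endian) → word 0xb68da81e
id:10 @ bit 0 → (0xb68da81e>>0)&0x3ff = 0x1e
prio:2 @ bit 10 → (0xb68da81e>>10)&0x3 = 0x2
chan:14 @ bit 12 → (0xb68da81e>>12)&0x3fff = 0x28da
flags:6 @ bit 26 → (0xb68da81e>>26)&0x3f = 0x2d  ←
flags signed 6b, MSB=1: 45 - 64 = -19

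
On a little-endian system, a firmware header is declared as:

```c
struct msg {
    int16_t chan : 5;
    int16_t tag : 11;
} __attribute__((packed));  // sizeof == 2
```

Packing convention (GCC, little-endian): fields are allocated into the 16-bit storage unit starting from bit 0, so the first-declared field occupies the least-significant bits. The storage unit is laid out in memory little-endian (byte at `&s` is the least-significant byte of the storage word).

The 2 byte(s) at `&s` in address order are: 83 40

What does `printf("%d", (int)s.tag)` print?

516

[0]=0x83 [1]=0x40 (little-endian) → word 0x4083
chan [0+:5] = (word>>0) & 0x1f = 3
tag [5+:11] = (word>>5) & 0x7ff = 516  ←
tag signed 11b, MSB=0: value = 516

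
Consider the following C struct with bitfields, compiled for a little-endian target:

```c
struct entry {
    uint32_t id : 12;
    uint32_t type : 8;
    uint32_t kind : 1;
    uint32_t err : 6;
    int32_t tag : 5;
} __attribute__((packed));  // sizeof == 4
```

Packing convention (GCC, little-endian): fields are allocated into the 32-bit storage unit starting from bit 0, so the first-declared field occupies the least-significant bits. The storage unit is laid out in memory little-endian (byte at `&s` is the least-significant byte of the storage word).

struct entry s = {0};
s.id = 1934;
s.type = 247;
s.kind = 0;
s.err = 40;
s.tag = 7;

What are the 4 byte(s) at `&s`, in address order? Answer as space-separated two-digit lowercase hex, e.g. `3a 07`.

id (12b) val=1934 bits=0x78e at bit 0: 0x0000078e
type (8b) val=247 bits=0xf7 at bit 12: 0x000f778e
kind (1b) val=0 bits=0x0 at bit 20: 0x000f778e
err (6b) val=40 bits=0x28 at bit 21: 0x050f778e
tag (5b) val=7 bits=0x7 at bit 27: 0x3d0f778e
word = 0x3d0f778e → little-endian bytes:
  [0]=0x8e  [1]=0x77  [2]=0x0f  [3]=0x3d

8e 77 0f 3d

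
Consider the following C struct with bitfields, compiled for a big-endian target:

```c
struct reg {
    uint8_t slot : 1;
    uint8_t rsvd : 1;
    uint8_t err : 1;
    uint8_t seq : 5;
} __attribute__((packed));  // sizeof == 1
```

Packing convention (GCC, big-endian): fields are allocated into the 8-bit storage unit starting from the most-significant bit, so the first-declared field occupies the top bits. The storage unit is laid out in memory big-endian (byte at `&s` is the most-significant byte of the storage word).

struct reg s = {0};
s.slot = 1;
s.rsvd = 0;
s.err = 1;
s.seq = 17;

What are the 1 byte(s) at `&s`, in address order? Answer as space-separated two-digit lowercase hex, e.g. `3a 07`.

b1

slot (1b) val=1 bits=0x1 at bit 7: 0x80
rsvd (1b) val=0 bits=0x0 at bit 6: 0x80
err (1b) val=1 bits=0x1 at bit 5: 0xa0
seq (5b) val=17 bits=0x11 at bit 0: 0xb1
word = 0xb1 → big-endian bytes:
  [0]=0xb1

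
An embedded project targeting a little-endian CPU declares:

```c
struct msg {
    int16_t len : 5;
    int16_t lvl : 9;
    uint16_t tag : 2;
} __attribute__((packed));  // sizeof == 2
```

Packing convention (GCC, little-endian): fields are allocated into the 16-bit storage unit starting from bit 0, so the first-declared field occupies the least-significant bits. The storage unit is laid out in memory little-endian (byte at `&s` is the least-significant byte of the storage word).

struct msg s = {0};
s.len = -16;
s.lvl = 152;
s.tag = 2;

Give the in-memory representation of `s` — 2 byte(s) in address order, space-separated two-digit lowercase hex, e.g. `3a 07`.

[0+:5] len=-16 & 0x1f = 0x10; word=0x0010
[5+:9] lvl=152 & 0x1ff = 0x98; word=0x1310
[14+:2] tag=2 & 0x3 = 0x2; word=0x9310
word = 0x9310 → little-endian bytes:
  [0]=0x10  [1]=0x93

10 93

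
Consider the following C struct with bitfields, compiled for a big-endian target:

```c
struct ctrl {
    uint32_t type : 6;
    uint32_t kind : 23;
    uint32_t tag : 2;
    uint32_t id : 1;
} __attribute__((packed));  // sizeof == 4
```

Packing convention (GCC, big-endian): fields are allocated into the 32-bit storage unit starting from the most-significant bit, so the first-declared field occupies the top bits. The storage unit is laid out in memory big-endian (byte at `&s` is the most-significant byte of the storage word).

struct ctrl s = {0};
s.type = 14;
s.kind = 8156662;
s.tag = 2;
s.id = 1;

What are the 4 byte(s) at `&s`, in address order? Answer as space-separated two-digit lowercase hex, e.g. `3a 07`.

3b e3 af b5

[26+:6] type=14 & 0x3f = 0xe; word=0x38000000
[3+:23] kind=8156662 & 0x7fffff = 0x7c75f6; word=0x3be3afb0
[1+:2] tag=2 & 0x3 = 0x2; word=0x3be3afb4
[0+:1] id=1 & 0x1 = 0x1; word=0x3be3afb5
word = 0x3be3afb5 → big-endian bytes:
  [0]=0x3b  [1]=0xe3  [2]=0xaf  [3]=0xb5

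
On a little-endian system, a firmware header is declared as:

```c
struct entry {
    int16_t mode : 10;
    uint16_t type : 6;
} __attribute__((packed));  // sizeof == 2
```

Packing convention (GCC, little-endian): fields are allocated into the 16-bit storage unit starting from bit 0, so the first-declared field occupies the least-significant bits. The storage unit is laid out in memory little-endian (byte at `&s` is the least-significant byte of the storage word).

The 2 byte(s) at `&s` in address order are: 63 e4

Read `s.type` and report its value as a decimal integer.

57

[0]=0x63 [1]=0xe4 (little-endian) → word 0xe463
mode:10 @ bit 0 → (0xe463>>0)&0x3ff = 0x63
type:6 @ bit 10 → (0xe463>>10)&0x3f = 0x39  ←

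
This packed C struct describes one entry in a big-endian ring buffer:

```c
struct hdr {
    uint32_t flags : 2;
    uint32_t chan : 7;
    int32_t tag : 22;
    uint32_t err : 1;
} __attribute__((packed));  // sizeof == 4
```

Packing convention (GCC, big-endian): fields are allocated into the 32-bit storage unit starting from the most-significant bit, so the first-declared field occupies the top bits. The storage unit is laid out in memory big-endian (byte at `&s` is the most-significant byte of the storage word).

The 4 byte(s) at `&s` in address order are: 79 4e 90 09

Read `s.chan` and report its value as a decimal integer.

114

[0]=0x79 [1]=0x4e [2]=0x90 [3]=0x09 (big-endian) → word 0x794e9009
flags:2 @ bit 30 → (0x794e9009>>30)&0x3 = 0x1
chan:7 @ bit 23 → (0x794e9009>>23)&0x7f = 0x72  ←
tag:22 @ bit 1 → (0x794e9009>>1)&0x3fffff = 0x274804
err:1 @ bit 0 → (0x794e9009>>0)&0x1 = 0x1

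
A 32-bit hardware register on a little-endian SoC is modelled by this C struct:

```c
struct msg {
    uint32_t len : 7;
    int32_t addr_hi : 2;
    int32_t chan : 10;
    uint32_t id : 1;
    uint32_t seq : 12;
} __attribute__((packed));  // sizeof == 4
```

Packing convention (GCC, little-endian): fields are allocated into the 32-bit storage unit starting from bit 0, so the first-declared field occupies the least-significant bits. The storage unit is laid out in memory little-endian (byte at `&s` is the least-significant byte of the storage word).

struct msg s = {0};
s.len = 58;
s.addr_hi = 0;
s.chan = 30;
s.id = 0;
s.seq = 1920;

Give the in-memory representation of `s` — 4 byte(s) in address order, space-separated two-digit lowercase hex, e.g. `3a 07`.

3a 3c 00 78

[0+:7] len=58 & 0x7f = 0x3a; word=0x0000003a
[7+:2] addr_hi=0 & 0x3 = 0x0; word=0x0000003a
[9+:10] chan=30 & 0x3ff = 0x1e; word=0x00003c3a
[19+:1] id=0 & 0x1 = 0x0; word=0x00003c3a
[20+:12] seq=1920 & 0xfff = 0x780; word=0x78003c3a
word = 0x78003c3a → little-endian bytes:
  [0]=0x3a  [1]=0x3c  [2]=0x00  [3]=0x78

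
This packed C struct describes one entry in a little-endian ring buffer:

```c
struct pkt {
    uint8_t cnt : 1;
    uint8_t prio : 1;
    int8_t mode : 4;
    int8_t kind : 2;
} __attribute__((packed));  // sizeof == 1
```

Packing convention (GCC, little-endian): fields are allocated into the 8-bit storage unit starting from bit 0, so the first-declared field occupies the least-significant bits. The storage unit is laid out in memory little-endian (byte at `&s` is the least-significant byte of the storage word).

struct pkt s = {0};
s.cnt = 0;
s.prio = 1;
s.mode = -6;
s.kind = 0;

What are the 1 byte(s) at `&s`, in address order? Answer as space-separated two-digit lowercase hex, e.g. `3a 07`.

2a

cnt:1 = 0 → 0x0 << 0 → word 0x00
prio:1 = 1 → 0x1 << 1 → word 0x02
mode:4 = -6 → 0xa << 2 → word 0x2a
kind:2 = 0 → 0x0 << 6 → word 0x2a
word = 0x2a → little-endian bytes:
  [0]=0x2a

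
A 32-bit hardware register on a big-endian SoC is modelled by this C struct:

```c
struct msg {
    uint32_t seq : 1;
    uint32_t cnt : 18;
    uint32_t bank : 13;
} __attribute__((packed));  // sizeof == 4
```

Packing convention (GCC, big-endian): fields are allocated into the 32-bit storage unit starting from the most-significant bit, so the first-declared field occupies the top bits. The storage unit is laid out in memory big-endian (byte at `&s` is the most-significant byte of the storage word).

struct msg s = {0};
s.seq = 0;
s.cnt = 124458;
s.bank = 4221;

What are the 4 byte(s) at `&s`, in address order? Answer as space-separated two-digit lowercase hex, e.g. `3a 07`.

seq:1 = 0 → 0x0 << 31 → word 0x00000000
cnt:18 = 124458 → 0x1e62a << 13 → word 0x3cc54000
bank:13 = 4221 → 0x107d << 0 → word 0x3cc5507d
word = 0x3cc5507d → big-endian bytes:
  [0]=0x3c  [1]=0xc5  [2]=0x50  [3]=0x7d

3c c5 50 7d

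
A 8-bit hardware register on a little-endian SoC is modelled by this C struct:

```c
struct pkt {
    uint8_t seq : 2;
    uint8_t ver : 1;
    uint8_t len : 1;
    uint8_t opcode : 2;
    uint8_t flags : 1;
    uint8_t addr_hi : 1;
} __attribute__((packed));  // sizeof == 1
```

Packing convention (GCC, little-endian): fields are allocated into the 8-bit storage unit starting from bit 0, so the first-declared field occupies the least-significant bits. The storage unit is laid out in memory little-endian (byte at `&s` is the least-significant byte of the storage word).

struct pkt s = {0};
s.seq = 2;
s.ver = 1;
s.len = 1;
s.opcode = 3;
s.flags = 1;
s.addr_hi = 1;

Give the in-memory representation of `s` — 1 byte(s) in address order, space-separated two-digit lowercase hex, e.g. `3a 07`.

seq:2 = 2 → 0x2 << 0 → word 0x02
ver:1 = 1 → 0x1 << 2 → word 0x06
len:1 = 1 → 0x1 << 3 → word 0x0e
opcode:2 = 3 → 0x3 << 4 → word 0x3e
flags:1 = 1 → 0x1 << 6 → word 0x7e
addr_hi:1 = 1 → 0x1 << 7 → word 0xfe
word = 0xfe → little-endian bytes:
  [0]=0xfe

fe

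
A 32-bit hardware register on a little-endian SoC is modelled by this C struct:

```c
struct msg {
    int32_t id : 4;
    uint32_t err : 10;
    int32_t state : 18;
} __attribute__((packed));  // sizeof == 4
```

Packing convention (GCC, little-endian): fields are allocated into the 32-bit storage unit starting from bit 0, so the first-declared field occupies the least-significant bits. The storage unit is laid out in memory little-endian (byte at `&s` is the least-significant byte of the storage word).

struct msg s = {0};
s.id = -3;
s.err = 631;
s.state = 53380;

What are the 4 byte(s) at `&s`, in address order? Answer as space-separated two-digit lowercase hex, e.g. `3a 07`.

7d 27 21 34

id (4b) val=-3 bits=0xd at bit 0: 0x0000000d
err (10b) val=631 bits=0x277 at bit 4: 0x0000277d
state (18b) val=53380 bits=0xd084 at bit 14: 0x3421277d
word = 0x3421277d → little-endian bytes:
  [0]=0x7d  [1]=0x27  [2]=0x21  [3]=0x34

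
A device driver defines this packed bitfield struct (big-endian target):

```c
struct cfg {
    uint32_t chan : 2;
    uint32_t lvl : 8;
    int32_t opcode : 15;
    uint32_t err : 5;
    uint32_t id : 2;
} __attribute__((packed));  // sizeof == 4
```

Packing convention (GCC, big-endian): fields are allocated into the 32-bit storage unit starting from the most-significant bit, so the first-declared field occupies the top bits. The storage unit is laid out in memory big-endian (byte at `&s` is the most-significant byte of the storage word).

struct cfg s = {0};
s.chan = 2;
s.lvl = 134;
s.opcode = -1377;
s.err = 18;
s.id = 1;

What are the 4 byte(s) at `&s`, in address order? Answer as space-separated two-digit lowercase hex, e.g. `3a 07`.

a1 bd 4f c9

[30+:2] chan=2 & 0x3 = 0x2; word=0x80000000
[22+:8] lvl=134 & 0xff = 0x86; word=0xa1800000
[7+:15] opcode=-1377 & 0x7fff = 0x7a9f; word=0xa1bd4f80
[2+:5] err=18 & 0x1f = 0x12; word=0xa1bd4fc8
[0+:2] id=1 & 0x3 = 0x1; word=0xa1bd4fc9
word = 0xa1bd4fc9 → big-endian bytes:
  [0]=0xa1  [1]=0xbd  [2]=0x4f  [3]=0xc9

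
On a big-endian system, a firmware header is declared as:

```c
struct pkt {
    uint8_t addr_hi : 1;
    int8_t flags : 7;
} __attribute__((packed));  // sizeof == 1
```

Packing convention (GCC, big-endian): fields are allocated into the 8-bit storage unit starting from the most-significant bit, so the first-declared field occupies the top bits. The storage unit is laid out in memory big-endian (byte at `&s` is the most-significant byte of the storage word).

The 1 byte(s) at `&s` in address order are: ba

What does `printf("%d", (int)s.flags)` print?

[0]=0xba (big-endian) → word 0xba
addr_hi:1 @ bit 7 → (0xba>>7)&0x1 = 0x1
flags:7 @ bit 0 → (0xba>>0)&0x7f = 0x3a  ←
flags signed 7b, MSB=0: value = 58

58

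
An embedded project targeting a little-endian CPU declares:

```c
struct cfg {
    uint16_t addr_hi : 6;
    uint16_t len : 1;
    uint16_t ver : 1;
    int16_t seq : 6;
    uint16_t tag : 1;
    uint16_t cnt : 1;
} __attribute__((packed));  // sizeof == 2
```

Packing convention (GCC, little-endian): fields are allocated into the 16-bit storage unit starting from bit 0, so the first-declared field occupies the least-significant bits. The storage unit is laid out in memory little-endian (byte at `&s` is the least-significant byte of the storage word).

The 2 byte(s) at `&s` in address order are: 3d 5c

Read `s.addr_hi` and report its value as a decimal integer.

61

[0]=0x3d [1]=0x5c (little-endian) → word 0x5c3d
addr_hi:6 @ bit 0 → (0x5c3d>>0)&0x3f = 0x3d  ←
len:1 @ bit 6 → (0x5c3d>>6)&0x1 = 0x0
ver:1 @ bit 7 → (0x5c3d>>7)&0x1 = 0x0
seq:6 @ bit 8 → (0x5c3d>>8)&0x3f = 0x1c
tag:1 @ bit 14 → (0x5c3d>>14)&0x1 = 0x1
cnt:1 @ bit 15 → (0x5c3d>>15)&0x1 = 0x0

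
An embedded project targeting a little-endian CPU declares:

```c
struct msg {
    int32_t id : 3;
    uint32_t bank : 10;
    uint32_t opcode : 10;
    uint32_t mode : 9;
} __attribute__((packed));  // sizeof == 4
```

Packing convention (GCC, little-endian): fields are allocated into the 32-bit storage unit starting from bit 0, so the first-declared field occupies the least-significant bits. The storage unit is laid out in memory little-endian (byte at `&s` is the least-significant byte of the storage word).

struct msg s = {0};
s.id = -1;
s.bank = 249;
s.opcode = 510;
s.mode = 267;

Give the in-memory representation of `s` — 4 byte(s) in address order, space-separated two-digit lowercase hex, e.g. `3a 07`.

cf c7 bf 85

[0+:3] id=-1 & 0x7 = 0x7; word=0x00000007
[3+:10] bank=249 & 0x3ff = 0xf9; word=0x000007cf
[13+:10] opcode=510 & 0x3ff = 0x1fe; word=0x003fc7cf
[23+:9] mode=267 & 0x1ff = 0x10b; word=0x85bfc7cf
word = 0x85bfc7cf → little-endian bytes:
  [0]=0xcf  [1]=0xc7  [2]=0xbf  [3]=0x85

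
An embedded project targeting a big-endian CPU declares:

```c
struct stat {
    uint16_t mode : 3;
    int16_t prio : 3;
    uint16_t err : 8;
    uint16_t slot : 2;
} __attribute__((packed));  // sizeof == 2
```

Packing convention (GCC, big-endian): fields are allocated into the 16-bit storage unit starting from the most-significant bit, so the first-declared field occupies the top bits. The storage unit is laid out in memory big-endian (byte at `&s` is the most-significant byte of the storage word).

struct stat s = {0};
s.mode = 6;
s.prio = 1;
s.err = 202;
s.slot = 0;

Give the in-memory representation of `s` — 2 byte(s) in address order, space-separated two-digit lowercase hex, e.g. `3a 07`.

mode (3b) val=6 bits=0x6 at bit 13: 0xc000
prio (3b) val=1 bits=0x1 at bit 10: 0xc400
err (8b) val=202 bits=0xca at bit 2: 0xc728
slot (2b) val=0 bits=0x0 at bit 0: 0xc728
word = 0xc728 → big-endian bytes:
  [0]=0xc7  [1]=0x28

c7 28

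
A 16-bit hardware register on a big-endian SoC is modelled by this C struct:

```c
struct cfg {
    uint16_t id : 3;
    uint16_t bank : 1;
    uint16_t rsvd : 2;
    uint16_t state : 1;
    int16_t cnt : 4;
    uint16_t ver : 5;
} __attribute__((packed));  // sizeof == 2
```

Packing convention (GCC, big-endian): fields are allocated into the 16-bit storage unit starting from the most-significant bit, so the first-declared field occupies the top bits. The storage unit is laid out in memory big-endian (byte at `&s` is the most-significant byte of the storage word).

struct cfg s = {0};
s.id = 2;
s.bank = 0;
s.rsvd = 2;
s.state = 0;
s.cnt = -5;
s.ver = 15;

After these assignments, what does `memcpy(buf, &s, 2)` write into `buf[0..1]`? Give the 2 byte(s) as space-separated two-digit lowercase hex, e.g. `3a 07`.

49 6f

id:3 = 2 → 0x2 << 13 → word 0x4000
bank:1 = 0 → 0x0 << 12 → word 0x4000
rsvd:2 = 2 → 0x2 << 10 → word 0x4800
state:1 = 0 → 0x0 << 9 → word 0x4800
cnt:4 = -5 → 0xb << 5 → word 0x4960
ver:5 = 15 → 0xf << 0 → word 0x496f
word = 0x496f → big-endian bytes:
  [0]=0x49  [1]=0x6f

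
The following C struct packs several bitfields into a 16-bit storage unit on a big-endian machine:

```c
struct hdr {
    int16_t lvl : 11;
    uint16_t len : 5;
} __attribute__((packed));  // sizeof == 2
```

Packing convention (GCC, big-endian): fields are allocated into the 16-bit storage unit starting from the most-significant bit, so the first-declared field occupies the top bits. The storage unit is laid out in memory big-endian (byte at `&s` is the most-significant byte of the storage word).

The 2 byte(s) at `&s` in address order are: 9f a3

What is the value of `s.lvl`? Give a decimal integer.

-771

[0]=0x9f [1]=0xa3 (big-endian) → word 0x9fa3
lvl [5+:11] = (word>>5) & 0x7ff = 1277  ←
len [0+:5] = (word>>0) & 0x1f = 3
lvl signed 11b, MSB=1: 1277 - 2048 = -771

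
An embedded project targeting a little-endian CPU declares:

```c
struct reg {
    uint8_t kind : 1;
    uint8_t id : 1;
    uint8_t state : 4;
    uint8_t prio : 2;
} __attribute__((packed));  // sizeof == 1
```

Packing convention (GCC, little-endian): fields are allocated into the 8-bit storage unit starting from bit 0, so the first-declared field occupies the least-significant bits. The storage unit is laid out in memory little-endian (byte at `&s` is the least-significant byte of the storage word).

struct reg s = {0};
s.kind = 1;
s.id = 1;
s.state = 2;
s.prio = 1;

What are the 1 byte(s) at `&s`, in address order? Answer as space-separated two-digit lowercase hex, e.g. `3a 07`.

kind:1 = 1 → 0x1 << 0 → word 0x01
id:1 = 1 → 0x1 << 1 → word 0x03
state:4 = 2 → 0x2 << 2 → word 0x0b
prio:2 = 1 → 0x1 << 6 → word 0x4b
word = 0x4b → little-endian bytes:
  [0]=0x4b

4b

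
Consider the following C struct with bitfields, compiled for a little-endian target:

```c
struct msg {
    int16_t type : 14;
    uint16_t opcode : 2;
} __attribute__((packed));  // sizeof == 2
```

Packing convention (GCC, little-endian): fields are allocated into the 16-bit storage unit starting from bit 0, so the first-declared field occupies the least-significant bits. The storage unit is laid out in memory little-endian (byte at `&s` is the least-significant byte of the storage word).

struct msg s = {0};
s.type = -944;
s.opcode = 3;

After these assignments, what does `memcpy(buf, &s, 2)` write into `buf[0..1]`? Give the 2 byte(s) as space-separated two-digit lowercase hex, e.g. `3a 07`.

50 fc

[0+:14] type=-944 & 0x3fff = 0x3c50; word=0x3c50
[14+:2] opcode=3 & 0x3 = 0x3; word=0xfc50
word = 0xfc50 → little-endian bytes:
  [0]=0x50  [1]=0xfc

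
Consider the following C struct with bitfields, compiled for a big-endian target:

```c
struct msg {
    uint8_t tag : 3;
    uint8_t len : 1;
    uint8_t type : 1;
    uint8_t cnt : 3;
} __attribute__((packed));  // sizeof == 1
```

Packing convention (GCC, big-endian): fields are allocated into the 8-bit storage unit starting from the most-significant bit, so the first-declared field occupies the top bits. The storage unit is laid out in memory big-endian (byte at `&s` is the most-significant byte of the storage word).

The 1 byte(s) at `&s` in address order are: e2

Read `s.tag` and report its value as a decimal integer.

7

[0]=0xe2 (big-endian) → word 0xe2
tag [5+:3] = (word>>5) & 0x7 = 7  ←
len [4+:1] = (word>>4) & 0x1 = 0
type [3+:1] = (word>>3) & 0x1 = 0
cnt [0+:3] = (word>>0) & 0x7 = 2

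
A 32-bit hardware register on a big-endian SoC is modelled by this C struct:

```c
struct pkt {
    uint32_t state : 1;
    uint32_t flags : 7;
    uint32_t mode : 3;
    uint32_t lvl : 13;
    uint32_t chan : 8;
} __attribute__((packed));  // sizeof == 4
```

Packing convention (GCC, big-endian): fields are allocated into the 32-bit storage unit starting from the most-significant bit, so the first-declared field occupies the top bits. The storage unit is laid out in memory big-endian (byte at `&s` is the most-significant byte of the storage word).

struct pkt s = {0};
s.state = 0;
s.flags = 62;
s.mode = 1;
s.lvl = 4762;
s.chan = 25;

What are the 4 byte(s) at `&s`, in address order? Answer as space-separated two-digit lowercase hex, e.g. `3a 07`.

3e 32 9a 19

state (1b) val=0 bits=0x0 at bit 31: 0x00000000
flags (7b) val=62 bits=0x3e at bit 24: 0x3e000000
mode (3b) val=1 bits=0x1 at bit 21: 0x3e200000
lvl (13b) val=4762 bits=0x129a at bit 8: 0x3e329a00
chan (8b) val=25 bits=0x19 at bit 0: 0x3e329a19
word = 0x3e329a19 → big-endian bytes:
  [0]=0x3e  [1]=0x32  [2]=0x9a  [3]=0x19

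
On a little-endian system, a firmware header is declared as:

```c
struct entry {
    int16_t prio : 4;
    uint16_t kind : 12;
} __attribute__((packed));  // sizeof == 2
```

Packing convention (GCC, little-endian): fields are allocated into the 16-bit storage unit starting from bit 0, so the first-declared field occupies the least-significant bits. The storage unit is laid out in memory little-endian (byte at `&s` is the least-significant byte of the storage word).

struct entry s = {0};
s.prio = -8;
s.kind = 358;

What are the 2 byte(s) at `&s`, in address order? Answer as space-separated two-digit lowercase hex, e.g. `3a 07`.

prio (4b) val=-8 bits=0x8 at bit 0: 0x0008
kind (12b) val=358 bits=0x166 at bit 4: 0x1668
word = 0x1668 → little-endian bytes:
  [0]=0x68  [1]=0x16

68 16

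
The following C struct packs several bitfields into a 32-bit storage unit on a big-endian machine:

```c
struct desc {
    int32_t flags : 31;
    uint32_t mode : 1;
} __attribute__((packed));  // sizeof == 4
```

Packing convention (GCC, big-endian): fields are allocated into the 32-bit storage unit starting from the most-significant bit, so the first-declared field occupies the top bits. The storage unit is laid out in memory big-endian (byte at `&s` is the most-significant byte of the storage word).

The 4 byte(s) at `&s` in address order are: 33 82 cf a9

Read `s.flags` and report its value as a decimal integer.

432105428

[0]=0x33 [1]=0x82 [2]=0xcf [3]=0xa9 (big-endian) → word 0x3382cfa9
flags:31 @ bit 1 → (0x3382cfa9>>1)&0x7fffffff = 0x19c167d4  ←
mode:1 @ bit 0 → (0x3382cfa9>>0)&0x1 = 0x1
flags signed 31b, MSB=0: value = 432105428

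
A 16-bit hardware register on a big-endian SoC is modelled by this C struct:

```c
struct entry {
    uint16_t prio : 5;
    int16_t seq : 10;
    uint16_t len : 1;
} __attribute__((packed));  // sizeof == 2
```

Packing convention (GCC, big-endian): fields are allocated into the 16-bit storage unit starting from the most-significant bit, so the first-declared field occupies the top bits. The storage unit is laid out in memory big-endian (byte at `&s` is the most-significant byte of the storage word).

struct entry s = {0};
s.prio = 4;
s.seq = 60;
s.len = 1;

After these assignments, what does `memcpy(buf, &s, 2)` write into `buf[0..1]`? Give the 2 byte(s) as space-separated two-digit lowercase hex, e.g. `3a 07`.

20 79

prio:5 = 4 → 0x4 << 11 → word 0x2000
seq:10 = 60 → 0x3c << 1 → word 0x2078
len:1 = 1 → 0x1 << 0 → word 0x2079
word = 0x2079 → big-endian bytes:
  [0]=0x20  [1]=0x79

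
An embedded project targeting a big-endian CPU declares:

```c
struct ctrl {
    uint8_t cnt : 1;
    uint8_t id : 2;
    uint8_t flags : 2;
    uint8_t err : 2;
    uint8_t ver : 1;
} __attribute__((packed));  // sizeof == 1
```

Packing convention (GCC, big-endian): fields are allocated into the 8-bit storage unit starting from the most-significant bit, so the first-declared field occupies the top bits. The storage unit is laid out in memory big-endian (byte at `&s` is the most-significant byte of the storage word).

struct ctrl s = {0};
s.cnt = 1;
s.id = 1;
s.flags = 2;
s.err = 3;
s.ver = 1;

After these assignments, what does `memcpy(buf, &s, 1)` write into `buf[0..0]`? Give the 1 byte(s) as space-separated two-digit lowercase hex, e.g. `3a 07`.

b7

[7+:1] cnt=1 & 0x1 = 0x1; word=0x80
[5+:2] id=1 & 0x3 = 0x1; word=0xa0
[3+:2] flags=2 & 0x3 = 0x2; word=0xb0
[1+:2] err=3 & 0x3 = 0x3; word=0xb6
[0+:1] ver=1 & 0x1 = 0x1; word=0xb7
word = 0xb7 → big-endian bytes:
  [0]=0xb7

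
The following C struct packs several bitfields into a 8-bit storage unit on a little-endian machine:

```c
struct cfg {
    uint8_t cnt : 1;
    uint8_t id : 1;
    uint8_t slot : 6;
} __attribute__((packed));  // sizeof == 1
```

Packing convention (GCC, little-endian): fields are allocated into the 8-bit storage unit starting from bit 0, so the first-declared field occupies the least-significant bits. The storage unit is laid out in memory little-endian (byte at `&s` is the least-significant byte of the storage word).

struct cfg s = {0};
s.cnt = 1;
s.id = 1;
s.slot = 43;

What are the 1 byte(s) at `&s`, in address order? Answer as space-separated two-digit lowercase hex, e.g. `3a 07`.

[0+:1] cnt=1 & 0x1 = 0x1; word=0x01
[1+:1] id=1 & 0x1 = 0x1; word=0x03
[2+:6] slot=43 & 0x3f = 0x2b; word=0xaf
word = 0xaf → little-endian bytes:
  [0]=0xaf

af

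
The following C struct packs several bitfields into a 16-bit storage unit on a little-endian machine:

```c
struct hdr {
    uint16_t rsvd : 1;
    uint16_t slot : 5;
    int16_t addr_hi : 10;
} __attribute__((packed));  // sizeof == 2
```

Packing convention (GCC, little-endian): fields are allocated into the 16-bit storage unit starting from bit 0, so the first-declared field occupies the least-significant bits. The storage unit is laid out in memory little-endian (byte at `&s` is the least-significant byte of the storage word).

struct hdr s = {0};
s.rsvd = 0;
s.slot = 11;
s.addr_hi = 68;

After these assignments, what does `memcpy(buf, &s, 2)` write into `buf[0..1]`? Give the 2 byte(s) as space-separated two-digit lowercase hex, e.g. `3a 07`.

16 11

rsvd:1 = 0 → 0x0 << 0 → word 0x0000
slot:5 = 11 → 0xb << 1 → word 0x0016
addr_hi:10 = 68 → 0x44 << 6 → word 0x1116
word = 0x1116 → little-endian bytes:
  [0]=0x16  [1]=0x11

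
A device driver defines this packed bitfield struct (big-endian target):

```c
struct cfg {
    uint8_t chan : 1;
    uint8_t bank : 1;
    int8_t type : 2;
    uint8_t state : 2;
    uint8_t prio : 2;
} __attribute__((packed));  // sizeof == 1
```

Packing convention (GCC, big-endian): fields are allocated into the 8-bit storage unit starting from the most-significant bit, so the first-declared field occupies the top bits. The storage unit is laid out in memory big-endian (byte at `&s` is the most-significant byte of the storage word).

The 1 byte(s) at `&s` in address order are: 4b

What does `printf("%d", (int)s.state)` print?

[0]=0x4b (big-endian) → word 0x4b
chan:1 @ bit 7 → (0x4b>>7)&0x1 = 0x0
bank:1 @ bit 6 → (0x4b>>6)&0x1 = 0x1
type:2 @ bit 4 → (0x4b>>4)&0x3 = 0x0
state:2 @ bit 2 → (0x4b>>2)&0x3 = 0x2  ←
prio:2 @ bit 0 → (0x4b>>0)&0x3 = 0x3

2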